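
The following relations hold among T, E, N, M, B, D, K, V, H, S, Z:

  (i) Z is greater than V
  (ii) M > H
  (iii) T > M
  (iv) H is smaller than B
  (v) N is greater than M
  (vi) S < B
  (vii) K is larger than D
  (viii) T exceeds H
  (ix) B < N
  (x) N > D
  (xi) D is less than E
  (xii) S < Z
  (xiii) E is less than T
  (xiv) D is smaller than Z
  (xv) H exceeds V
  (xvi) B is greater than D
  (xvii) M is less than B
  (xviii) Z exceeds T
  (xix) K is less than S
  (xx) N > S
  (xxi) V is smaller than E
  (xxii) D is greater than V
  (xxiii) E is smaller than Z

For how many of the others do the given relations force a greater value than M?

Directly above M: T, B, N.
One step further: Z (4 so far).
No other element is forced above M by the given relations, so the count is 4.

4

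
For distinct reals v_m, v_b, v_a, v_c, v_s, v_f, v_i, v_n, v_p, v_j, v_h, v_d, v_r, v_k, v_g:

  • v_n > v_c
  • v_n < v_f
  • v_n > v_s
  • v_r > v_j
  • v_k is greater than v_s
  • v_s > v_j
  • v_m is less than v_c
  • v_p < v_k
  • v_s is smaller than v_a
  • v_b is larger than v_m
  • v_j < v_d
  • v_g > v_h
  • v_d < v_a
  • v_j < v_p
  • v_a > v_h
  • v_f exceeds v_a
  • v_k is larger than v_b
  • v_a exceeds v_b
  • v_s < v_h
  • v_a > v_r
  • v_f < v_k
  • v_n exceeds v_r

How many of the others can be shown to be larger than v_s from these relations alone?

6

The elements the relations force above v_s are v_n, v_h, v_g, v_a, v_f, v_k — no chain reaches any other.
That is 6.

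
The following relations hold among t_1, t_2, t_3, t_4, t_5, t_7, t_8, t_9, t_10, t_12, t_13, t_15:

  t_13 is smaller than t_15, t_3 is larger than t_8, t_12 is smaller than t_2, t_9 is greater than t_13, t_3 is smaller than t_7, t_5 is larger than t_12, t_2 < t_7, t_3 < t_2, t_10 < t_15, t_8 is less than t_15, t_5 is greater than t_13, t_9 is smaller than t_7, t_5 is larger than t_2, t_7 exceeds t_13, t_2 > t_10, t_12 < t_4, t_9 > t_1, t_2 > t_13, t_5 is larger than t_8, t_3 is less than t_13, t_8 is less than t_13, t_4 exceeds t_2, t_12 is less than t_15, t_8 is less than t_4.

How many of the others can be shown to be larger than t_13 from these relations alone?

6

The elements the relations force above t_13 are t_2, t_4, t_9, t_5, t_7, t_15 — no chain reaches any other.
That is 6.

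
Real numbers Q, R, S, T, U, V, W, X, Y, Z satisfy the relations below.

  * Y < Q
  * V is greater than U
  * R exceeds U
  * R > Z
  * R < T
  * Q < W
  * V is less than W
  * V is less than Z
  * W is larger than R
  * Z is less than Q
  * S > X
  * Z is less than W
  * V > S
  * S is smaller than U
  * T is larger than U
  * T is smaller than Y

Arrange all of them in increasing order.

X < S < U < V < Z < R < T < Y < Q < W

Nothing is placed below X, so it is least; from there X < S; S < U; U < V; V < Z; Z < R; R < T; T < Y; Y < Q; Q < W, each given directly.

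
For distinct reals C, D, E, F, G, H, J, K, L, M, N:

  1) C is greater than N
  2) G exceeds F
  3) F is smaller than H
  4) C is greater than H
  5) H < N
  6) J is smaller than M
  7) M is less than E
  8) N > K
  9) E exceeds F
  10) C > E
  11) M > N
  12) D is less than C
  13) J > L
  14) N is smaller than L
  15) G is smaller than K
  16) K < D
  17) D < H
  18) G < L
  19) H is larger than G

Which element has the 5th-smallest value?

H

Chaining the given pairs: F < G < K < D < H < N < L < J < M < E < C.
The 5th smallest is H.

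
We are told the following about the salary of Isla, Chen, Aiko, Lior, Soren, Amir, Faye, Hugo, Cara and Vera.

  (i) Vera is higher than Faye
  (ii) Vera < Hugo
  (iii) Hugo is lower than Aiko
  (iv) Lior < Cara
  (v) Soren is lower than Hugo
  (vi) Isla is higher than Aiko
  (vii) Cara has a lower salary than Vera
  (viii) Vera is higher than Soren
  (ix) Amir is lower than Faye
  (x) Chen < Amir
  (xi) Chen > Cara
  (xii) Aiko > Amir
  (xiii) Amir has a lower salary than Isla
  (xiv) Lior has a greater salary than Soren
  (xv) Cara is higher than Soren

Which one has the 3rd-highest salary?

The consecutive relations fix a unique order: Soren < Lior < Cara < Chen < Amir < Faye < Vera < Hugo < Aiko < Isla.
Counting 3 from the largest end gives Hugo.

Hugo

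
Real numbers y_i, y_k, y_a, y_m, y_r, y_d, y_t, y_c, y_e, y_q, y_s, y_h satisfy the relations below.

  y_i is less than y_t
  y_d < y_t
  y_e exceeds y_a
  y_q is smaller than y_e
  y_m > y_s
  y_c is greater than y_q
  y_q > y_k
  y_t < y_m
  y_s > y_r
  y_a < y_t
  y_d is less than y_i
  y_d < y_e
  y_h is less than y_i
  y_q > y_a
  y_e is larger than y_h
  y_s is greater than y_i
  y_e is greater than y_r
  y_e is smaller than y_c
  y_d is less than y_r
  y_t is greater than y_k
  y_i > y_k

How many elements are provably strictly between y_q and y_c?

1

The relations place y_q below y_c. An element lies strictly between them when it is forced above y_q and also forced below y_c.
Above y_q: {y_e}. Below y_c: {y_a, y_d, y_h, y_k, y_r, y_e}.
Intersection: {y_e} — 1.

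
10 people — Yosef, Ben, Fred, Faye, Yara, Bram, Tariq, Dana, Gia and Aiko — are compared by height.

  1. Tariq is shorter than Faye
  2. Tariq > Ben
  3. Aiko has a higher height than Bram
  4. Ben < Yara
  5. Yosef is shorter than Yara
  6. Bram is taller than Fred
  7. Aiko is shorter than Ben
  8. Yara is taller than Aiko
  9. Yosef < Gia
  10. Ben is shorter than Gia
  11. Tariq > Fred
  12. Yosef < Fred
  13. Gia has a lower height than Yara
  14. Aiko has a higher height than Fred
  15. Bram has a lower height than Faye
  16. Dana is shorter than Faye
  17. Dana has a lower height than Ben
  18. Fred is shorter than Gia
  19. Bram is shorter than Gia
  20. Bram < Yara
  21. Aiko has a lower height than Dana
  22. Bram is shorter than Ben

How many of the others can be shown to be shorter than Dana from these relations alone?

4

The elements the relations force below Dana are Yosef, Fred, Bram, Aiko — no chain reaches any other.
That is 4.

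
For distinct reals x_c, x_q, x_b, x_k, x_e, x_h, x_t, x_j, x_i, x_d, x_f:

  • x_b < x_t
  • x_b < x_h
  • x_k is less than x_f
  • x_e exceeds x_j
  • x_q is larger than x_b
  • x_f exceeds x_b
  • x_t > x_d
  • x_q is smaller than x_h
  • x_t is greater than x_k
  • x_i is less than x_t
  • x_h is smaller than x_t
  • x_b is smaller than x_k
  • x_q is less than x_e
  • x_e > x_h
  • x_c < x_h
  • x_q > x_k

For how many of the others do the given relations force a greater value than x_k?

5

From x_k the given relations immediately reach x_q, x_t, x_f.
From those, x_h, x_e — 5 in total.
No other element is forced above x_k by the given relations, so the count is 5.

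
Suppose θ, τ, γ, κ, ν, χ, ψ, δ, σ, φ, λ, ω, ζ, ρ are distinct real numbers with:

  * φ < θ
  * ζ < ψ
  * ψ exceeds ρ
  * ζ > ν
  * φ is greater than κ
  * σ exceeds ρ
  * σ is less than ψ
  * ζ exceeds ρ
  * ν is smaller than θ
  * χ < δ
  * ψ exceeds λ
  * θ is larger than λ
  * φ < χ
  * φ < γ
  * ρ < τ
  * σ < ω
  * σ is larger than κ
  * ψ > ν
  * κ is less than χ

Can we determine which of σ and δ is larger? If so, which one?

undetermined

Following every chain through σ: above σ we get ω, ψ; below σ we get ρ, κ.
δ is not reached, and no chain runs the other way from δ to σ.
So the given relations leave the order of σ and δ undetermined.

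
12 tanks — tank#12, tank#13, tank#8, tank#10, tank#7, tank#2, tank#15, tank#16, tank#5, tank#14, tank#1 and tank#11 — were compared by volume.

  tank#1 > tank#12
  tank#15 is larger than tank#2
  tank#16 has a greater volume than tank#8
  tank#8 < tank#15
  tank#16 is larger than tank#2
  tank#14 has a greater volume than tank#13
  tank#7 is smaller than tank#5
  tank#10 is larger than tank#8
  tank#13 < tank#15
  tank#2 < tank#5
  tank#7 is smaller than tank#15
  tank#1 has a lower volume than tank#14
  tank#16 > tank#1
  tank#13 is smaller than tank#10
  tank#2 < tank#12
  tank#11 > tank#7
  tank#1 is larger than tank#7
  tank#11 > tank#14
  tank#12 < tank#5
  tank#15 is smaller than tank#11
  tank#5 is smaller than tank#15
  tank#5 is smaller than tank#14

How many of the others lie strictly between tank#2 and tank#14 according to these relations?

3

Chaining upward from tank#2 reaches: tank#12, tank#1, tank#16, tank#5, tank#15, tank#11.
Chaining downward from tank#14 reaches: tank#7, tank#12, tank#1, tank#5, tank#13.
Strictly between tank#2 and tank#14 are those in both lists: tank#12, tank#1, tank#5 — 3 elements.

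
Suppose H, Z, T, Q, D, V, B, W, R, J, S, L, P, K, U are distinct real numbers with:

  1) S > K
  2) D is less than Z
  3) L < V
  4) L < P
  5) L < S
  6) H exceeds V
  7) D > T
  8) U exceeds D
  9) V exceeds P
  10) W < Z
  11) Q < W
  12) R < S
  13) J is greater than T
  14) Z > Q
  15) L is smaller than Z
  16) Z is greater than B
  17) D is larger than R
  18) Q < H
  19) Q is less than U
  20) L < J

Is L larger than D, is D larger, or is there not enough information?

undetermined

Following every chain through L: above L we get P, V, J, H, Z, S.
D is not reached, and no chain runs the other way from D to L.
So the given relations leave the order of L and D undetermined.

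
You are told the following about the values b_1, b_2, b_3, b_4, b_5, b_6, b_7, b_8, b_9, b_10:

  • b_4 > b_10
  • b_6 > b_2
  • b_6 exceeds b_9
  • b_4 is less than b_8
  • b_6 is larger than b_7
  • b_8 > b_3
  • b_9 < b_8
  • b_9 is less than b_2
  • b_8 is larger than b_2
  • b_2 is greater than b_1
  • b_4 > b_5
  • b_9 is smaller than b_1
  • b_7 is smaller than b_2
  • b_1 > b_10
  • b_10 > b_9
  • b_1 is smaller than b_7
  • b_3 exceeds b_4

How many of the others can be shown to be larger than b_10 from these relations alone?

Directly above b_10: b_1, b_4.
One step further: b_3, b_7, b_2, b_8 (6 so far).
One step further: b_6 (7 so far).
Nothing else is reachable above b_10; 7 in all.

7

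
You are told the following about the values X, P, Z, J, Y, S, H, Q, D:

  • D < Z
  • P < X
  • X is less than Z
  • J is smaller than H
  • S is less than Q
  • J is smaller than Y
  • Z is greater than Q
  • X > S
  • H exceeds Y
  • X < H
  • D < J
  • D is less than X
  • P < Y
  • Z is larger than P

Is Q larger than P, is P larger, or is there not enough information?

undetermined

Following every chain through P: above P we get X, Y, H, Z.
Q is not reached, and no chain runs the other way from Q to P.
So the given relations leave the order of P and Q undetermined.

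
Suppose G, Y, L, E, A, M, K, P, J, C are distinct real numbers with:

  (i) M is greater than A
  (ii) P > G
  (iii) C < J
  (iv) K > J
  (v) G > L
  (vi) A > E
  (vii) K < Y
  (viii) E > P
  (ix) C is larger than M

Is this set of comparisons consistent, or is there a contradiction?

Every relation is compatible with L < G < P < E < A < M < C < J < K < Y; the set is consistent.

consistent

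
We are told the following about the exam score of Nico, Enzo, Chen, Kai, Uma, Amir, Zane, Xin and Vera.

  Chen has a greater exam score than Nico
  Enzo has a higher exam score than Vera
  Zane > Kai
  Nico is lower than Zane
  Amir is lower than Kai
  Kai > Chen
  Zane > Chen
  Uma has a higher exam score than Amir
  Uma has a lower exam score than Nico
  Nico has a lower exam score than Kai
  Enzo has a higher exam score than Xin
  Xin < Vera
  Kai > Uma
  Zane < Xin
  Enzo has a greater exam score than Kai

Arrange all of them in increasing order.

Nothing is placed below Amir, so it is least; from there Amir < Uma; Uma < Nico; Nico < Chen; Chen < Kai; Kai < Zane; Zane < Xin; Xin < Vera; Vera < Enzo, each given directly.

Amir < Uma < Nico < Chen < Kai < Zane < Xin < Vera < Enzo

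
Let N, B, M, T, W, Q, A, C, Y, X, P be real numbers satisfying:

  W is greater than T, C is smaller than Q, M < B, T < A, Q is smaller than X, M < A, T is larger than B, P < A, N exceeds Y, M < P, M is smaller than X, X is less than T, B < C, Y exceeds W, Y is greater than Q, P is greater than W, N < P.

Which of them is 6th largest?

The consecutive relations fix a unique order: M < B < C < Q < X < T < W < Y < N < P < A.
The 6th largest is T.

T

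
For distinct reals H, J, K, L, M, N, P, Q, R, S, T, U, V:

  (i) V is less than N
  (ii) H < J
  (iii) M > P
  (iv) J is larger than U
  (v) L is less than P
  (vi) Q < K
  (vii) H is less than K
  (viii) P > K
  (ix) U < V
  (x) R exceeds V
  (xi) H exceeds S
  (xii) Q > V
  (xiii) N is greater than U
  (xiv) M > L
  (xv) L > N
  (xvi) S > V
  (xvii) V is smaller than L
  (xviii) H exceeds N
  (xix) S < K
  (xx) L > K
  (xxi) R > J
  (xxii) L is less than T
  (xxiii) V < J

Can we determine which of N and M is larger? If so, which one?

N < H < K < L < P < M, by transitivity through H, K, L, P.
So M is larger.

M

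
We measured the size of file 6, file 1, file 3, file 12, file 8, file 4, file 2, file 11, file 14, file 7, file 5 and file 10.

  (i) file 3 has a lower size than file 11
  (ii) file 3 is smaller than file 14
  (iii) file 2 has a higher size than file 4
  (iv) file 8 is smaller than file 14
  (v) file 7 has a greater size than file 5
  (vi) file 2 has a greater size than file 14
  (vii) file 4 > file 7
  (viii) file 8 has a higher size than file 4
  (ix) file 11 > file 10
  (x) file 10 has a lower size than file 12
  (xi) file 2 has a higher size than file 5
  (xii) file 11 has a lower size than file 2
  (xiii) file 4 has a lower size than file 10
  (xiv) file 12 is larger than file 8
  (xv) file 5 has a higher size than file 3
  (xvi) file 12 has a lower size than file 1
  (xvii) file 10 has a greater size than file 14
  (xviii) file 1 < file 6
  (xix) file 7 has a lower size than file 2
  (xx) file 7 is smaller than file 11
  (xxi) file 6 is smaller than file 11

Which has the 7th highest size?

file 14

The consecutive relations fix a unique order: file 3 < file 5 < file 7 < file 4 < file 8 < file 14 < file 10 < file 12 < file 1 < file 6 < file 11 < file 2.
Counting 7 from the largest end gives file 14.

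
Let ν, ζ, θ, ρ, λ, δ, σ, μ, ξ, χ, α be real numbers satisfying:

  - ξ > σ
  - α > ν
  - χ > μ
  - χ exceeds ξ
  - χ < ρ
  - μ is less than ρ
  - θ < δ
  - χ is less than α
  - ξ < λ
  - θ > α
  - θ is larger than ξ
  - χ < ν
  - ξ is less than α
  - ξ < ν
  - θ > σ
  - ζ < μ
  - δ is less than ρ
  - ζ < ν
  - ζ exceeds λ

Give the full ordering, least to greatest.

σ < ξ < λ < ζ < μ < χ < ν < α < θ < δ < ρ

Each adjacent pair is fixed by a given relation: σ < ξ; ξ < λ; λ < ζ; ζ < μ; μ < χ; χ < ν; ν < α; α < θ; θ < δ; δ < ρ. Chaining them end to end gives the full order.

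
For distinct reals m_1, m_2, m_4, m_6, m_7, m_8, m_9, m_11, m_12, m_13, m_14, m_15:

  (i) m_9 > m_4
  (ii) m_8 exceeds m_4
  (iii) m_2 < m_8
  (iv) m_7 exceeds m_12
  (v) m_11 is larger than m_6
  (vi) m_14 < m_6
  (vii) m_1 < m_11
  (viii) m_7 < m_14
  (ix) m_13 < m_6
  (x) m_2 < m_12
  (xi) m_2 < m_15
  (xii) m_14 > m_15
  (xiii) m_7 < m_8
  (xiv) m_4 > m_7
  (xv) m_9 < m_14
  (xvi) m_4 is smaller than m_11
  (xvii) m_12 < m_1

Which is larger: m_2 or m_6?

The relevant relations are m_2 < m_12; m_12 < m_7; m_7 < m_4; m_4 < m_9; m_9 < m_14; m_14 < m_6.
Chaining these gives m_2 < m_12 < m_7 < m_4 < m_9 < m_14 < m_6.
So m_2 < m_6; m_6 is the larger of the two.

m_6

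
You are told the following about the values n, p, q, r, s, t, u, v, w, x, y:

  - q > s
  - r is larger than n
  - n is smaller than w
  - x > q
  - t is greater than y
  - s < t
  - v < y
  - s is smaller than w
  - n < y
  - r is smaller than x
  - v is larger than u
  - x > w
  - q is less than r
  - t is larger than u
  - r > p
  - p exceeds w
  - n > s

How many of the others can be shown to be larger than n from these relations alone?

From n the given relations immediately reach w, y, r.
From those, p, t, x — 6 in total.
Nothing else is reachable above n; 6 in all.

6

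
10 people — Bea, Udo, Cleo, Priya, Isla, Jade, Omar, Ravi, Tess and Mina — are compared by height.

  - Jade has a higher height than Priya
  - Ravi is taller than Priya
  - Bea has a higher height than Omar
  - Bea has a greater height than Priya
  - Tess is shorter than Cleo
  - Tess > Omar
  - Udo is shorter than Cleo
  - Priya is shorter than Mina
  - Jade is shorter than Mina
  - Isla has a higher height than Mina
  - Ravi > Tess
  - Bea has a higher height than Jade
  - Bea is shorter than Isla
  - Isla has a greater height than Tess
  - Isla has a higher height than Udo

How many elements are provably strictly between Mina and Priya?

The relations place Priya below Mina. An element lies strictly between them when it is forced above Priya and also forced below Mina.
Above Priya: {Jade, Ravi, Bea, Isla}. Below Mina: {Jade}.
Intersection: {Jade} — 1.

1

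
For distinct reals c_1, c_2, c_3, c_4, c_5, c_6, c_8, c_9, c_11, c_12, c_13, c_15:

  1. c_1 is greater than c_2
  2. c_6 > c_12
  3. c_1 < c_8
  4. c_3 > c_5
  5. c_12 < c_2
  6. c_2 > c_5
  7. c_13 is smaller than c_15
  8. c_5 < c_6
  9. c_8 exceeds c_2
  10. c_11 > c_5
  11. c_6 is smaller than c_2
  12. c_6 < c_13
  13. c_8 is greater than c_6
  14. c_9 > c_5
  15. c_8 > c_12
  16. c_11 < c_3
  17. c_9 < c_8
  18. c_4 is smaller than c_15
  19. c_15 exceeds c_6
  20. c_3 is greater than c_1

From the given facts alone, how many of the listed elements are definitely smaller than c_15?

5

From c_15 the given relations immediately reach c_6, c_4, c_13.
From those, c_12, c_5 — 5 in total.
Nothing else is reachable below c_15; 5 in all.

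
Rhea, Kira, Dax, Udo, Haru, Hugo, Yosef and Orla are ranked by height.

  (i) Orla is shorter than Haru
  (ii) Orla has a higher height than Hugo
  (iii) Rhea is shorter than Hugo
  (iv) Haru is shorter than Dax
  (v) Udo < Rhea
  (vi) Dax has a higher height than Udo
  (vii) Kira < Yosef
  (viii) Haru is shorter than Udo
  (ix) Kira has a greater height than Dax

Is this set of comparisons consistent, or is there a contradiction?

Chaining the given relations yields Udo < Rhea < Hugo < Orla < Haru, so Udo < Haru. But one relation states Haru < Udo. These cannot both hold.

inconsistent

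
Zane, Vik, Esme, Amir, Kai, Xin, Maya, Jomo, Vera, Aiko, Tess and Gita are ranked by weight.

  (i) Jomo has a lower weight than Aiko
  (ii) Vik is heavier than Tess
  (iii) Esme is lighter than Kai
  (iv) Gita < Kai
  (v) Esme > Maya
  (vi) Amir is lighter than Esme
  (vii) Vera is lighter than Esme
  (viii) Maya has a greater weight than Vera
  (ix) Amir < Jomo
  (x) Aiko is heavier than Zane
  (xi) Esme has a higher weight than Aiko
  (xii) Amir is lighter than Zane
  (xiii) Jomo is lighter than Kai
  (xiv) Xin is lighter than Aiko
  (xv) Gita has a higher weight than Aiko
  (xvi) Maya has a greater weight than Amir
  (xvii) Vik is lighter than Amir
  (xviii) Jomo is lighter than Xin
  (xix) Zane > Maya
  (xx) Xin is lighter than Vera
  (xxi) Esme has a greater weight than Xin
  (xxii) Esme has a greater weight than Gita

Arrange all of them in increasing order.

Tess < Vik < Amir < Jomo < Xin < Vera < Maya < Zane < Aiko < Gita < Esme < Kai

Nothing is placed below Tess, so it is least; from there Tess < Vik; Vik < Amir; Amir < Jomo; Jomo < Xin; Xin < Vera; Vera < Maya; Maya < Zane; Zane < Aiko; Aiko < Gita; Gita < Esme; Esme < Kai, each given directly.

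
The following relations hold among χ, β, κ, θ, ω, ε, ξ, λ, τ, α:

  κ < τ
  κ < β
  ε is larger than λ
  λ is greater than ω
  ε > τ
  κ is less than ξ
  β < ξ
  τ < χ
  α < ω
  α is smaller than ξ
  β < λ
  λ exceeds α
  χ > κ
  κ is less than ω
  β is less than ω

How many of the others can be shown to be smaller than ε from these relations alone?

6

From ε the given relations immediately reach τ, λ.
From those, α, κ, β, ω — 6 in total.
Nothing else is reachable below ε; 6 in all.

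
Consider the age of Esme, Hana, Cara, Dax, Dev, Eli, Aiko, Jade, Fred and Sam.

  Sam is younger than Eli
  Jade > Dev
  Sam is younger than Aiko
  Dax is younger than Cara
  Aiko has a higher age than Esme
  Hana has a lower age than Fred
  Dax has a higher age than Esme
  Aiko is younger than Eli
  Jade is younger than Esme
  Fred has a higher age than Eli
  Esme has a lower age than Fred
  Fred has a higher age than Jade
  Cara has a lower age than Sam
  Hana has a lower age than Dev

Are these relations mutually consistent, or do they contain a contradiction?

The single ordering Hana < Dev < Jade < Esme < Dax < Cara < Sam < Aiko < Eli < Fred satisfies every listed relation, so no contradiction arises.

consistent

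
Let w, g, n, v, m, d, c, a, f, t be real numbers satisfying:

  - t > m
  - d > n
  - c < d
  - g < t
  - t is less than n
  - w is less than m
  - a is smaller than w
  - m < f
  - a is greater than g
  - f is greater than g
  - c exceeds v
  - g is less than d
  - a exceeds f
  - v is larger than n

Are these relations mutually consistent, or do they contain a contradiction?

inconsistent

We have m < f stated directly, yet also f < a < w < m by chaining the others — so f < m. Contradiction.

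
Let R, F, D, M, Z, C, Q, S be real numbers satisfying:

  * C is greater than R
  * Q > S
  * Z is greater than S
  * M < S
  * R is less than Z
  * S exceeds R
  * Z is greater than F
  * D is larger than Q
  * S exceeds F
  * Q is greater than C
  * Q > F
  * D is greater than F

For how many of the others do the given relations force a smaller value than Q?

From Q the given relations immediately reach F, S, C.
From those, M, R — 5 in total.
No other element is forced below Q by the given relations, so the count is 5.

5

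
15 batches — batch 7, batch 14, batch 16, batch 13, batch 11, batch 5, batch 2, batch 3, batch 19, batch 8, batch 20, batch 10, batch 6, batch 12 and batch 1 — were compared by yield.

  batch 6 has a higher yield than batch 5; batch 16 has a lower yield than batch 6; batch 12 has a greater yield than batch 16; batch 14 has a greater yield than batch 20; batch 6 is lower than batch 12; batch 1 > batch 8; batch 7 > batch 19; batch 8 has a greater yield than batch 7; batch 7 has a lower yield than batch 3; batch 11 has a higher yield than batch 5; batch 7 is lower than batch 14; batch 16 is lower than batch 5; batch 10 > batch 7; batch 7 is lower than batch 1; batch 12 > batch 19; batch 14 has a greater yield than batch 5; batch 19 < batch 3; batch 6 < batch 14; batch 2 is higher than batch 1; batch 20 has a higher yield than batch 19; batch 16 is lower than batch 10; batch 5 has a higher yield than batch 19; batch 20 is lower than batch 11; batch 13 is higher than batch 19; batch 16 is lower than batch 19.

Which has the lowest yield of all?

Chaining upward from batch 16: directly above it, batch 19, batch 5, batch 10, batch 6, batch 12; then batch 7, batch 3, batch 20, batch 11, batch 13, batch 14; then batch 8, batch 1; then batch 2.
That covers every other element, and nothing is given below batch 16, so batch 16 is the lowest yield.

batch 16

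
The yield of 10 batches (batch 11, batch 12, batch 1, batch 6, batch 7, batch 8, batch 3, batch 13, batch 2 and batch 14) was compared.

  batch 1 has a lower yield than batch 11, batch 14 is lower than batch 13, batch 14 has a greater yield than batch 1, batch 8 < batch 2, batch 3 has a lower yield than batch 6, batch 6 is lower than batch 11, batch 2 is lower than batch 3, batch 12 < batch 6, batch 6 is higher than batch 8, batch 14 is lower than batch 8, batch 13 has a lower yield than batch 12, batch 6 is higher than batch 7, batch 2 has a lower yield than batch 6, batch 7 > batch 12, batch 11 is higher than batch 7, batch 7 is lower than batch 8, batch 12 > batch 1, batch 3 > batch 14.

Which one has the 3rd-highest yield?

batch 3

Piecing the relations together gives one ordering: batch 1 < batch 14 < batch 13 < batch 12 < batch 7 < batch 8 < batch 2 < batch 3 < batch 6 < batch 11.
The 3rd largest is batch 3.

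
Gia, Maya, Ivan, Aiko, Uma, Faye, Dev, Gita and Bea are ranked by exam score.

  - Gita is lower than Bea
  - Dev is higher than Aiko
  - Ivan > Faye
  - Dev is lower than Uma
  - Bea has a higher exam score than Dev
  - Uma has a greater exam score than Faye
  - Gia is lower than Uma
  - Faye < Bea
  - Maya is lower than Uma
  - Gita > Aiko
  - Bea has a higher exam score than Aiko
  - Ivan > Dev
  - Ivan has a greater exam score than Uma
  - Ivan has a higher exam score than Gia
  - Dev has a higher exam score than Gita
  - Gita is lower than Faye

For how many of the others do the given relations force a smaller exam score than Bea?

From Bea the given relations immediately reach Aiko, Gita, Faye, Dev.
Nothing else is reachable below Bea; 4 in all.

4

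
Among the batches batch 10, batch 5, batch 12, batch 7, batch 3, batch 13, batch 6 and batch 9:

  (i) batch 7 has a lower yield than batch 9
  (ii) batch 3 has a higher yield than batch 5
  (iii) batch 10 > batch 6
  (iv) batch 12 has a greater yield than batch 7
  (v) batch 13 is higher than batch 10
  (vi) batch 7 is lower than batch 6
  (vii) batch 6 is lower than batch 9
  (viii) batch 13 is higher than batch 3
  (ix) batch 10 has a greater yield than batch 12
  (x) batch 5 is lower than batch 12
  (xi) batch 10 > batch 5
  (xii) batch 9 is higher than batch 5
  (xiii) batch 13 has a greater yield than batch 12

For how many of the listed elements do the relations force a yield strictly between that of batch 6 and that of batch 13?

1

Chaining upward from batch 6 reaches: batch 10, batch 9.
Chaining downward from batch 13 reaches: batch 7, batch 5, batch 12, batch 10, batch 3.
Strictly between batch 6 and batch 13 are those in both lists: batch 10 — 1 element.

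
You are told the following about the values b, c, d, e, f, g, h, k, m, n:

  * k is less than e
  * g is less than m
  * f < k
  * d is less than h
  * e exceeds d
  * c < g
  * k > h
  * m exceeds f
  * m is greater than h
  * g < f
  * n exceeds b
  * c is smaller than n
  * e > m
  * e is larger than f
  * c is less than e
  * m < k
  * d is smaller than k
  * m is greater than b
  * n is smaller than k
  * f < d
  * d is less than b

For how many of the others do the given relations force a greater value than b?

From b the given relations immediately reach n, m.
From those, k, e — 4 in total.
No other element is forced above b by the given relations, so the count is 4.

4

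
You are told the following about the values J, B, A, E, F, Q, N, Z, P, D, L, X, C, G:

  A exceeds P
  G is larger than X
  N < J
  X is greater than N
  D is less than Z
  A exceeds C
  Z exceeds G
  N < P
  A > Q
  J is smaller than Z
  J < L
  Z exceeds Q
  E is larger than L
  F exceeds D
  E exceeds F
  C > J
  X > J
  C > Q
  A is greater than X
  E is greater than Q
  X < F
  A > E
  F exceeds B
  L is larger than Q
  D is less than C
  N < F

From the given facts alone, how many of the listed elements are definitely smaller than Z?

Directly below Z: Q, D, J, G.
One step further: N, X (6 so far).
Nothing else is reachable below Z; 6 in all.

6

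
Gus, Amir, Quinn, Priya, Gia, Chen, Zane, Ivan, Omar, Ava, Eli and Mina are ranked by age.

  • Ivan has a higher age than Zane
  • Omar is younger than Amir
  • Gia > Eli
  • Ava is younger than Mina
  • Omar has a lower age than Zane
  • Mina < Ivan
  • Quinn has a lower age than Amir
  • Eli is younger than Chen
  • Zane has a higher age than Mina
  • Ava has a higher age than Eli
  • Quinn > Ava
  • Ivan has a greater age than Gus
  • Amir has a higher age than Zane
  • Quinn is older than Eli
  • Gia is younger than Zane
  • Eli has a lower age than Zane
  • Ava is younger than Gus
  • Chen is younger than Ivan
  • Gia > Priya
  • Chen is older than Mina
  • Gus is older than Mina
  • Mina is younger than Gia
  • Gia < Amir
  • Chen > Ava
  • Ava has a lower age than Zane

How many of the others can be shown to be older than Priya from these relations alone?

The elements the relations force above Priya are Gia, Zane, Amir, Ivan — no chain reaches any other.
That is 4.

4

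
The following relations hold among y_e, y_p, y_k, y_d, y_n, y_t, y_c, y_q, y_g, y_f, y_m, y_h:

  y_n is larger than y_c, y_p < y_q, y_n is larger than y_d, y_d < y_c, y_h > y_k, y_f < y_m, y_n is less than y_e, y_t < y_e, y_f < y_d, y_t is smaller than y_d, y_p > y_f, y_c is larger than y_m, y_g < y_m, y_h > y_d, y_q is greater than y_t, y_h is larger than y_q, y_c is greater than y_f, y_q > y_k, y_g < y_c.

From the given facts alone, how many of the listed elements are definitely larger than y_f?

8

Directly above y_f: y_m, y_p, y_d, y_c.
One step further: y_n, y_q, y_h (7 so far).
One step further: y_e (8 so far).
Nothing else is reachable above y_f; 8 in all.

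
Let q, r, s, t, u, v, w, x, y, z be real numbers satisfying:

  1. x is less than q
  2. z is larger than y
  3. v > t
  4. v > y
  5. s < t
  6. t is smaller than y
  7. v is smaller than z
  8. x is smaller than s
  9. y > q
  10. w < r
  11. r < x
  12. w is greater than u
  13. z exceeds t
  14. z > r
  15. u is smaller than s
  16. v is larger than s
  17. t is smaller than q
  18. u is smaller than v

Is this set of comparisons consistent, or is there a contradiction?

consistent

The single ordering u < w < r < x < s < t < q < y < v < z satisfies every listed relation, so no contradiction arises.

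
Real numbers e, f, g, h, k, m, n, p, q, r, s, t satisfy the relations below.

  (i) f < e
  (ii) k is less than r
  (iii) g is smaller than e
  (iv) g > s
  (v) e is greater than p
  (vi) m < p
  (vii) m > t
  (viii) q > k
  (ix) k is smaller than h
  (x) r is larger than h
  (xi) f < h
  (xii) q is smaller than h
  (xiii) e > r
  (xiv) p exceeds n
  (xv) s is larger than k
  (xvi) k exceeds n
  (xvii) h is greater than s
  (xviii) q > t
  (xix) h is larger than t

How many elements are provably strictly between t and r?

2

Chaining upward from t reaches: m, q, h, p, e.
Chaining downward from r reaches: n, f, k, q, s, h.
Strictly between t and r are those in both lists: q, h — 2 elements.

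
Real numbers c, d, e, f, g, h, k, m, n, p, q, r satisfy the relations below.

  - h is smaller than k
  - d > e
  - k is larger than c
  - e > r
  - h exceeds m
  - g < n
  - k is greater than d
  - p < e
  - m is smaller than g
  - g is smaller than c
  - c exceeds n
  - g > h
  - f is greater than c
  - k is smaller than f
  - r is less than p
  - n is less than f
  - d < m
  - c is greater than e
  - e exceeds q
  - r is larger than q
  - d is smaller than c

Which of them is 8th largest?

d

The consecutive relations fix a unique order: q < r < p < e < d < m < h < g < n < c < k < f.
Counting 8 from the largest end gives d.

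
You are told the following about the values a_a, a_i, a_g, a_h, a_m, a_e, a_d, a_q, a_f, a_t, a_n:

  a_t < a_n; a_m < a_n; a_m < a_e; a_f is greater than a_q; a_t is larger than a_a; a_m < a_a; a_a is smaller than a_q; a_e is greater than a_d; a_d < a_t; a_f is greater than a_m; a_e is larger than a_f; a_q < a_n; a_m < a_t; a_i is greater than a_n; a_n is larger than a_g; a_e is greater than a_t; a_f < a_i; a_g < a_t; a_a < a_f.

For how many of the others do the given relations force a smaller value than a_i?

8

Directly below a_i: a_n, a_f.
One step further: a_g, a_m, a_a, a_t, a_q (7 so far).
One step further: a_d (8 so far).
Nothing else is reachable below a_i; 8 in all.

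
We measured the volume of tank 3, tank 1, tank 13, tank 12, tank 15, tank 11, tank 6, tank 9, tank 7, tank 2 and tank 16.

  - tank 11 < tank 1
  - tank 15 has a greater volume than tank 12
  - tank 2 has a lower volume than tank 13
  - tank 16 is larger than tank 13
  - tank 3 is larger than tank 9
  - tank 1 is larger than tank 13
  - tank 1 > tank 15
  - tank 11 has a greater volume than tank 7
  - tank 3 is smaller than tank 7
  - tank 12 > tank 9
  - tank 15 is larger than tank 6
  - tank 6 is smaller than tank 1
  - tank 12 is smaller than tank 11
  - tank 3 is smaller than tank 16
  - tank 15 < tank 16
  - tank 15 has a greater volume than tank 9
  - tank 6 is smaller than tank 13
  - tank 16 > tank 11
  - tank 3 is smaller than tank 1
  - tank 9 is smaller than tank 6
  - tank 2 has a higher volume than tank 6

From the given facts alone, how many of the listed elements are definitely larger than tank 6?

5

From tank 6 the given relations immediately reach tank 2, tank 13, tank 15, tank 1.
From those, tank 16 — 5 in total.
Nothing else is reachable above tank 6; 5 in all.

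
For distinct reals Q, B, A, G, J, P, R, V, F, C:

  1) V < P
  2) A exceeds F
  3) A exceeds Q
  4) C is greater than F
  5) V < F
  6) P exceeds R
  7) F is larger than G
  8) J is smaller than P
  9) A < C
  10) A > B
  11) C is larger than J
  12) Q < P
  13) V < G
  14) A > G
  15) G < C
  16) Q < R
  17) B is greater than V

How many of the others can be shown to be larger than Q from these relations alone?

From Q the given relations immediately reach R, A, P.
From those, C — 4 in total.
No other element is forced above Q by the given relations, so the count is 4.

4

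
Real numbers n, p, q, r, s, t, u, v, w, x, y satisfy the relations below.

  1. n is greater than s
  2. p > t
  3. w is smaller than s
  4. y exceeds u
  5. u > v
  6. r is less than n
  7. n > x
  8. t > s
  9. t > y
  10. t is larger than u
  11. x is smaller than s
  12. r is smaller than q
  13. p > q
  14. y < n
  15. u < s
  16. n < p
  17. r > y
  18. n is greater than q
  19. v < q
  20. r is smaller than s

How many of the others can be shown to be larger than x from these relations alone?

Directly above x: s, n.
One step further: t, p (4 so far).
No other element is forced above x by the given relations, so the count is 4.

4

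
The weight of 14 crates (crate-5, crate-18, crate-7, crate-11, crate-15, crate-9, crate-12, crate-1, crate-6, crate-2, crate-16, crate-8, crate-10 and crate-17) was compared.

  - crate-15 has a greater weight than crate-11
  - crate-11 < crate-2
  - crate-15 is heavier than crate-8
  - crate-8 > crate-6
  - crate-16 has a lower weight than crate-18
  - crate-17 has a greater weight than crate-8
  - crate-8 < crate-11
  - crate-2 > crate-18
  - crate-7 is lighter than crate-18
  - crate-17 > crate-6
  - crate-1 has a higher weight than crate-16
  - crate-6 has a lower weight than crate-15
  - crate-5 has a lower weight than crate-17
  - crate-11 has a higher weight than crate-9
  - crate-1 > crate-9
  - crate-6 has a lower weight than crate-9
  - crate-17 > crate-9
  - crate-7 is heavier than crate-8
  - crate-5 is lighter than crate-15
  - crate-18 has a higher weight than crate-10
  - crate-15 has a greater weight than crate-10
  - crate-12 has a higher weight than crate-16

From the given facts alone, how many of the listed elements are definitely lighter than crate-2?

8

From crate-2 the given relations immediately reach crate-11, crate-18.
From those, crate-8, crate-7, crate-10, crate-16, crate-9 — 7 in total.
From those, crate-6 — 8 in total.
Nothing else is reachable below crate-2; 8 in all.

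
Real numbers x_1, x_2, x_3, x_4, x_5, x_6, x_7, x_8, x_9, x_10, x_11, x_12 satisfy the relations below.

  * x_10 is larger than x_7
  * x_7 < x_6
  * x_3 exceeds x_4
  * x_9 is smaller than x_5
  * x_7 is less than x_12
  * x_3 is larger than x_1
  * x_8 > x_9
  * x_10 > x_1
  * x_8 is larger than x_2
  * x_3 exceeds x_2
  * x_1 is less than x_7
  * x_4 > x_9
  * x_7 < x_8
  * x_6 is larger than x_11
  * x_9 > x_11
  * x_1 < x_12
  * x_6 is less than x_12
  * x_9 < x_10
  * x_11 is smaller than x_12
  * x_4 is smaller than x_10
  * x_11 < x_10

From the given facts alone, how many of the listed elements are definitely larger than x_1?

6

From x_1 the given relations immediately reach x_7, x_10, x_3, x_12.
From those, x_6, x_8 — 6 in total.
Nothing else is reachable above x_1; 6 in all.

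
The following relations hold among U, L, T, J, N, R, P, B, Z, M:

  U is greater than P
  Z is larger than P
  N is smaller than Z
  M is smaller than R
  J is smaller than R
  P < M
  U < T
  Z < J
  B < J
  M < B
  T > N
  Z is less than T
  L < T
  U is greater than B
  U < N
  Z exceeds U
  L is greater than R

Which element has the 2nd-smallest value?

Chaining the given pairs: P < M < B < U < N < Z < J < R < L < T.
Counting 2 from the smallest end gives M.

M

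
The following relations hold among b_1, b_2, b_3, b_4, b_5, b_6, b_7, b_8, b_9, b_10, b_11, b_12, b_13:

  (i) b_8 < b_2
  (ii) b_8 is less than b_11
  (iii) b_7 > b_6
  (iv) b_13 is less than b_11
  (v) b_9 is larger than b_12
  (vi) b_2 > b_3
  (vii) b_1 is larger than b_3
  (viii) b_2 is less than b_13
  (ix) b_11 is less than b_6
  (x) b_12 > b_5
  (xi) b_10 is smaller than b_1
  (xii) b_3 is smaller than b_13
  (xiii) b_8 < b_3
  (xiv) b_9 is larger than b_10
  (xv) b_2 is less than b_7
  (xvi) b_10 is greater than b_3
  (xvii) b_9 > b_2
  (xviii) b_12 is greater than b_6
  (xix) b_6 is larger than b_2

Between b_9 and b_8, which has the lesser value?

b_8

The relevant relations are b_8 < b_3; b_3 < b_2; b_2 < b_13; b_13 < b_11; b_11 < b_6; b_6 < b_12; b_12 < b_9.
Chaining these gives b_8 < b_3 < b_2 < b_13 < b_11 < b_6 < b_12 < b_9.
So b_8 < b_9; b_8 is the smaller of the two.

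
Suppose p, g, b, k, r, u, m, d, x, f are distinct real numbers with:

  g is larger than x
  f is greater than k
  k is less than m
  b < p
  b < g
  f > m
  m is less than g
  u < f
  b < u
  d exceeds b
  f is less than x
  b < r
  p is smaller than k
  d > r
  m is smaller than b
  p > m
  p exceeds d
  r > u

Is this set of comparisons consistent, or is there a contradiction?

inconsistent

We have k < m stated directly, yet also m < b < u < r < d < p < k by chaining the others — so m < k. Contradiction.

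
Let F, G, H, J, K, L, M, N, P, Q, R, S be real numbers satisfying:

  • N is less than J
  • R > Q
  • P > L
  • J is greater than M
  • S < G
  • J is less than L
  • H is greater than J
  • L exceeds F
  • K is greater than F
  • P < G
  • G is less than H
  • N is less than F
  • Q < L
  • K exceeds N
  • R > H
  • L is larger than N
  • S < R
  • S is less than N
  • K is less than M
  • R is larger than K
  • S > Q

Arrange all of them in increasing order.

Each adjacent pair is fixed by a given relation: Q < S; S < N; N < F; F < K; K < M; M < J; J < L; L < P; P < G; G < H; H < R. Chaining them end to end gives the full order.

Q < S < N < F < K < M < J < L < P < G < H < R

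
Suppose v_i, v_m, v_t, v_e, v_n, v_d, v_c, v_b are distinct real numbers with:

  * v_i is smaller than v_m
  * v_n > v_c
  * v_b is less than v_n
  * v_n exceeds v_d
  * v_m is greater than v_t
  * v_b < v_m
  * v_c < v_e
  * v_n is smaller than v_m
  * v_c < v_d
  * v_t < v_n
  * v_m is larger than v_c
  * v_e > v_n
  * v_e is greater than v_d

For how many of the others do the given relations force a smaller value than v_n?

From v_n the given relations immediately reach v_b, v_c, v_d, v_t.
No other element is forced below v_n by the given relations, so the count is 4.

4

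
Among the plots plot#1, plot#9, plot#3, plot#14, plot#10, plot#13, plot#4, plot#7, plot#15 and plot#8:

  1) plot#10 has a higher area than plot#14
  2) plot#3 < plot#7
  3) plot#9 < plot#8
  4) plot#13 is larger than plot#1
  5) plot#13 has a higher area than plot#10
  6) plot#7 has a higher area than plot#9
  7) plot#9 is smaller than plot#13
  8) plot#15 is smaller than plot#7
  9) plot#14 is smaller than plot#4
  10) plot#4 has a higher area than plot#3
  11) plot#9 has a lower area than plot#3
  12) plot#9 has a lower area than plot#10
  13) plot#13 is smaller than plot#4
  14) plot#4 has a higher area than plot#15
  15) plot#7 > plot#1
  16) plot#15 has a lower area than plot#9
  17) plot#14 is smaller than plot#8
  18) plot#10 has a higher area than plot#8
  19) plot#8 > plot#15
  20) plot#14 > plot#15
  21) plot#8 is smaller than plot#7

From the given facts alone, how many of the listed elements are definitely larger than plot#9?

From plot#9 the given relations immediately reach plot#3, plot#8, plot#10, plot#13, plot#7.
From those, plot#4 — 6 in total.
No other element is forced above plot#9 by the given relations, so the count is 6.

6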